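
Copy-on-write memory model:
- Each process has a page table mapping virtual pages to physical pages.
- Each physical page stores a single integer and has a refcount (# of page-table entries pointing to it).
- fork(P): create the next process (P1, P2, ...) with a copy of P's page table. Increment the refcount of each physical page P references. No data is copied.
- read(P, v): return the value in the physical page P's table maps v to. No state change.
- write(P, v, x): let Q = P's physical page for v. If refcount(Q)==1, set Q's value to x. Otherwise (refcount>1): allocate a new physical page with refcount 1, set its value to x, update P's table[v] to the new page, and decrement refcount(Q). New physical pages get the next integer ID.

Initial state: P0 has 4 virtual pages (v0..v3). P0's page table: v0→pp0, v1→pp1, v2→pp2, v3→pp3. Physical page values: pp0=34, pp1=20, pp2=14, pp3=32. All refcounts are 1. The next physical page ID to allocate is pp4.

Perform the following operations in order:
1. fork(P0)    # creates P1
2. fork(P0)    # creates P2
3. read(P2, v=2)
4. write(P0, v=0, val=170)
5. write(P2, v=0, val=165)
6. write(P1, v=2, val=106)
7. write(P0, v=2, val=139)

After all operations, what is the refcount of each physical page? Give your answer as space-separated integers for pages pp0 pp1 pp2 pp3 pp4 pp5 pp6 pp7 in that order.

Answer: 1 3 1 3 1 1 1 1

Derivation:
Op 1: fork(P0) -> P1. 4 ppages; refcounts: pp0:2 pp1:2 pp2:2 pp3:2
Op 2: fork(P0) -> P2. 4 ppages; refcounts: pp0:3 pp1:3 pp2:3 pp3:3
Op 3: read(P2, v2) -> 14. No state change.
Op 4: write(P0, v0, 170). refcount(pp0)=3>1 -> COPY to pp4. 5 ppages; refcounts: pp0:2 pp1:3 pp2:3 pp3:3 pp4:1
Op 5: write(P2, v0, 165). refcount(pp0)=2>1 -> COPY to pp5. 6 ppages; refcounts: pp0:1 pp1:3 pp2:3 pp3:3 pp4:1 pp5:1
Op 6: write(P1, v2, 106). refcount(pp2)=3>1 -> COPY to pp6. 7 ppages; refcounts: pp0:1 pp1:3 pp2:2 pp3:3 pp4:1 pp5:1 pp6:1
Op 7: write(P0, v2, 139). refcount(pp2)=2>1 -> COPY to pp7. 8 ppages; refcounts: pp0:1 pp1:3 pp2:1 pp3:3 pp4:1 pp5:1 pp6:1 pp7:1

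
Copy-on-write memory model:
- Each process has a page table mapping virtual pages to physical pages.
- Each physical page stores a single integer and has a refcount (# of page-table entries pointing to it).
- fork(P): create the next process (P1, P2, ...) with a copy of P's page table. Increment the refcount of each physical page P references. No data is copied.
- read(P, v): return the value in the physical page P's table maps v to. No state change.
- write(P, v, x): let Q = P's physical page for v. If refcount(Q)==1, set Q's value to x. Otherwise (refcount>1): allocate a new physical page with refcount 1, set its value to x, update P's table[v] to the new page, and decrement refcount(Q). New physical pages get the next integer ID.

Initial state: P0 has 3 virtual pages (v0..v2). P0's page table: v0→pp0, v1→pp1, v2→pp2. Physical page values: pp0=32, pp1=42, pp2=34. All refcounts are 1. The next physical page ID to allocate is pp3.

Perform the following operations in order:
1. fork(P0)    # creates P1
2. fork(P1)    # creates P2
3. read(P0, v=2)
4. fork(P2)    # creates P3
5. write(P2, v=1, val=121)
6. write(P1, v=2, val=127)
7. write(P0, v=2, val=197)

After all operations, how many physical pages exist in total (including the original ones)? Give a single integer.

Op 1: fork(P0) -> P1. 3 ppages; refcounts: pp0:2 pp1:2 pp2:2
Op 2: fork(P1) -> P2. 3 ppages; refcounts: pp0:3 pp1:3 pp2:3
Op 3: read(P0, v2) -> 34. No state change.
Op 4: fork(P2) -> P3. 3 ppages; refcounts: pp0:4 pp1:4 pp2:4
Op 5: write(P2, v1, 121). refcount(pp1)=4>1 -> COPY to pp3. 4 ppages; refcounts: pp0:4 pp1:3 pp2:4 pp3:1
Op 6: write(P1, v2, 127). refcount(pp2)=4>1 -> COPY to pp4. 5 ppages; refcounts: pp0:4 pp1:3 pp2:3 pp3:1 pp4:1
Op 7: write(P0, v2, 197). refcount(pp2)=3>1 -> COPY to pp5. 6 ppages; refcounts: pp0:4 pp1:3 pp2:2 pp3:1 pp4:1 pp5:1

Answer: 6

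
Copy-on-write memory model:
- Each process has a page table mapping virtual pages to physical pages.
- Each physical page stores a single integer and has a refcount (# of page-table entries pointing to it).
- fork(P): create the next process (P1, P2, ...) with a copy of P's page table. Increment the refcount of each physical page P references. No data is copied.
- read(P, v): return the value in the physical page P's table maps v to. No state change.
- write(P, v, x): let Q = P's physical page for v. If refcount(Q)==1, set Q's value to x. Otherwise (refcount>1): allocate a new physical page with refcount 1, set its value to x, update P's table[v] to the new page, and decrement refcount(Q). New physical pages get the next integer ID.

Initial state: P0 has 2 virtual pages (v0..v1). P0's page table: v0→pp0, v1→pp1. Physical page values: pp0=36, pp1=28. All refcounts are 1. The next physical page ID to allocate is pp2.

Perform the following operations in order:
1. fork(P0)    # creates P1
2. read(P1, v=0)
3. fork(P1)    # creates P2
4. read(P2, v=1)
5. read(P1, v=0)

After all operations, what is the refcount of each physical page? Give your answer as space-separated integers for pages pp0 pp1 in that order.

Answer: 3 3

Derivation:
Op 1: fork(P0) -> P1. 2 ppages; refcounts: pp0:2 pp1:2
Op 2: read(P1, v0) -> 36. No state change.
Op 3: fork(P1) -> P2. 2 ppages; refcounts: pp0:3 pp1:3
Op 4: read(P2, v1) -> 28. No state change.
Op 5: read(P1, v0) -> 36. No state change.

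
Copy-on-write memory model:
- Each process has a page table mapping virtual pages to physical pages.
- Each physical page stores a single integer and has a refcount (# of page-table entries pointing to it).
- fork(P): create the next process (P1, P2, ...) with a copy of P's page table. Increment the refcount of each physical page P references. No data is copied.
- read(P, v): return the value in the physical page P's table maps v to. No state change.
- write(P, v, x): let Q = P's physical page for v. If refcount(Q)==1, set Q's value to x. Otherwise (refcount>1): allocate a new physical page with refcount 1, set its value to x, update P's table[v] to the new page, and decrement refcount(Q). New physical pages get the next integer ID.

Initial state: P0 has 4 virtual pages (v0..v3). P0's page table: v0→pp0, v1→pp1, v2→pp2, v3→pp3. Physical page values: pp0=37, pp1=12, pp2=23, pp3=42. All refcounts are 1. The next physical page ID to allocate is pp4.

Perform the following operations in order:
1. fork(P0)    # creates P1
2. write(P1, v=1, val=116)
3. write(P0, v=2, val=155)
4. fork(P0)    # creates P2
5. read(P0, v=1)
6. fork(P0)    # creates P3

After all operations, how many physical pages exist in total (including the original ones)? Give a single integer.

Answer: 6

Derivation:
Op 1: fork(P0) -> P1. 4 ppages; refcounts: pp0:2 pp1:2 pp2:2 pp3:2
Op 2: write(P1, v1, 116). refcount(pp1)=2>1 -> COPY to pp4. 5 ppages; refcounts: pp0:2 pp1:1 pp2:2 pp3:2 pp4:1
Op 3: write(P0, v2, 155). refcount(pp2)=2>1 -> COPY to pp5. 6 ppages; refcounts: pp0:2 pp1:1 pp2:1 pp3:2 pp4:1 pp5:1
Op 4: fork(P0) -> P2. 6 ppages; refcounts: pp0:3 pp1:2 pp2:1 pp3:3 pp4:1 pp5:2
Op 5: read(P0, v1) -> 12. No state change.
Op 6: fork(P0) -> P3. 6 ppages; refcounts: pp0:4 pp1:3 pp2:1 pp3:4 pp4:1 pp5:3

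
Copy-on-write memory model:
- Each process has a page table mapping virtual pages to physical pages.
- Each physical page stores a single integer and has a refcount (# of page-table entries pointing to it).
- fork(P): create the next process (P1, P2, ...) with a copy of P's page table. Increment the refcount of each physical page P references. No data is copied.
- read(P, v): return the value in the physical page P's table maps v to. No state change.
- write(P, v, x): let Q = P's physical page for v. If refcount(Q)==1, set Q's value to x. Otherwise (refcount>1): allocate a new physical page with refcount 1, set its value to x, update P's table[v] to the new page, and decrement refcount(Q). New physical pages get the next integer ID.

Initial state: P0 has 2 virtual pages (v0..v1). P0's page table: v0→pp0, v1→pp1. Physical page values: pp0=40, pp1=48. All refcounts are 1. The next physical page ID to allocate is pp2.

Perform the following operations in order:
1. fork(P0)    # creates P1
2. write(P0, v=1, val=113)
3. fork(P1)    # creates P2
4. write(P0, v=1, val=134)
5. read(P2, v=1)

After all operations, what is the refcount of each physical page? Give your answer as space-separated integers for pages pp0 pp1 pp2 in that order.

Answer: 3 2 1

Derivation:
Op 1: fork(P0) -> P1. 2 ppages; refcounts: pp0:2 pp1:2
Op 2: write(P0, v1, 113). refcount(pp1)=2>1 -> COPY to pp2. 3 ppages; refcounts: pp0:2 pp1:1 pp2:1
Op 3: fork(P1) -> P2. 3 ppages; refcounts: pp0:3 pp1:2 pp2:1
Op 4: write(P0, v1, 134). refcount(pp2)=1 -> write in place. 3 ppages; refcounts: pp0:3 pp1:2 pp2:1
Op 5: read(P2, v1) -> 48. No state change.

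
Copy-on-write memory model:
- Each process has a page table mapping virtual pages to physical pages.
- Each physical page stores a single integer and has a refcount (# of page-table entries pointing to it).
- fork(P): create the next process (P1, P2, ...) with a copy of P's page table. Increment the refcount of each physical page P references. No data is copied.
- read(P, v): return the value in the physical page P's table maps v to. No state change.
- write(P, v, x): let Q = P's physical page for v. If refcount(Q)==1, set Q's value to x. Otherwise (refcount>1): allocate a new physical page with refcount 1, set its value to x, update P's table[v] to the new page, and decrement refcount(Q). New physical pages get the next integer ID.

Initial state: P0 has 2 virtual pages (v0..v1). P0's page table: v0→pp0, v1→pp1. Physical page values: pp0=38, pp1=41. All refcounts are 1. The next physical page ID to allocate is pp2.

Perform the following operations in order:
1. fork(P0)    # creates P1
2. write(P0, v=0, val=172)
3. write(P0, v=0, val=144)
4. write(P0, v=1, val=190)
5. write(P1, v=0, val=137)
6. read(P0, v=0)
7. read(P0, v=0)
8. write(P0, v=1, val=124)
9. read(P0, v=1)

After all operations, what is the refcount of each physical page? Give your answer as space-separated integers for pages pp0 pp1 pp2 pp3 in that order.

Op 1: fork(P0) -> P1. 2 ppages; refcounts: pp0:2 pp1:2
Op 2: write(P0, v0, 172). refcount(pp0)=2>1 -> COPY to pp2. 3 ppages; refcounts: pp0:1 pp1:2 pp2:1
Op 3: write(P0, v0, 144). refcount(pp2)=1 -> write in place. 3 ppages; refcounts: pp0:1 pp1:2 pp2:1
Op 4: write(P0, v1, 190). refcount(pp1)=2>1 -> COPY to pp3. 4 ppages; refcounts: pp0:1 pp1:1 pp2:1 pp3:1
Op 5: write(P1, v0, 137). refcount(pp0)=1 -> write in place. 4 ppages; refcounts: pp0:1 pp1:1 pp2:1 pp3:1
Op 6: read(P0, v0) -> 144. No state change.
Op 7: read(P0, v0) -> 144. No state change.
Op 8: write(P0, v1, 124). refcount(pp3)=1 -> write in place. 4 ppages; refcounts: pp0:1 pp1:1 pp2:1 pp3:1
Op 9: read(P0, v1) -> 124. No state change.

Answer: 1 1 1 1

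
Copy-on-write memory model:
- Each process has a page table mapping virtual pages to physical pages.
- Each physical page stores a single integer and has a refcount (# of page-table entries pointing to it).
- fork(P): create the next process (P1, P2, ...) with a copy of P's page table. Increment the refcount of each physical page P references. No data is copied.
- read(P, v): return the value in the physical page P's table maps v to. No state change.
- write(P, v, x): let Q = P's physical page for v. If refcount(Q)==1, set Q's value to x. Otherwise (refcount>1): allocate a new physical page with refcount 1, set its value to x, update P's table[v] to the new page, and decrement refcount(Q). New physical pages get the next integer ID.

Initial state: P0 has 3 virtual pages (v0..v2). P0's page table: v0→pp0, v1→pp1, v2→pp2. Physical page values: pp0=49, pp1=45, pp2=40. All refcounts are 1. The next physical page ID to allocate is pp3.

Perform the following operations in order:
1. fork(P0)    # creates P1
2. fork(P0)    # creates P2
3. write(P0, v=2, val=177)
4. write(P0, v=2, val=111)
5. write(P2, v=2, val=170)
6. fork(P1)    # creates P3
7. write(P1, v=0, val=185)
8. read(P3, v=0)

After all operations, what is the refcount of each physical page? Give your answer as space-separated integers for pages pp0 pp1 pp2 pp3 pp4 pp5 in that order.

Op 1: fork(P0) -> P1. 3 ppages; refcounts: pp0:2 pp1:2 pp2:2
Op 2: fork(P0) -> P2. 3 ppages; refcounts: pp0:3 pp1:3 pp2:3
Op 3: write(P0, v2, 177). refcount(pp2)=3>1 -> COPY to pp3. 4 ppages; refcounts: pp0:3 pp1:3 pp2:2 pp3:1
Op 4: write(P0, v2, 111). refcount(pp3)=1 -> write in place. 4 ppages; refcounts: pp0:3 pp1:3 pp2:2 pp3:1
Op 5: write(P2, v2, 170). refcount(pp2)=2>1 -> COPY to pp4. 5 ppages; refcounts: pp0:3 pp1:3 pp2:1 pp3:1 pp4:1
Op 6: fork(P1) -> P3. 5 ppages; refcounts: pp0:4 pp1:4 pp2:2 pp3:1 pp4:1
Op 7: write(P1, v0, 185). refcount(pp0)=4>1 -> COPY to pp5. 6 ppages; refcounts: pp0:3 pp1:4 pp2:2 pp3:1 pp4:1 pp5:1
Op 8: read(P3, v0) -> 49. No state change.

Answer: 3 4 2 1 1 1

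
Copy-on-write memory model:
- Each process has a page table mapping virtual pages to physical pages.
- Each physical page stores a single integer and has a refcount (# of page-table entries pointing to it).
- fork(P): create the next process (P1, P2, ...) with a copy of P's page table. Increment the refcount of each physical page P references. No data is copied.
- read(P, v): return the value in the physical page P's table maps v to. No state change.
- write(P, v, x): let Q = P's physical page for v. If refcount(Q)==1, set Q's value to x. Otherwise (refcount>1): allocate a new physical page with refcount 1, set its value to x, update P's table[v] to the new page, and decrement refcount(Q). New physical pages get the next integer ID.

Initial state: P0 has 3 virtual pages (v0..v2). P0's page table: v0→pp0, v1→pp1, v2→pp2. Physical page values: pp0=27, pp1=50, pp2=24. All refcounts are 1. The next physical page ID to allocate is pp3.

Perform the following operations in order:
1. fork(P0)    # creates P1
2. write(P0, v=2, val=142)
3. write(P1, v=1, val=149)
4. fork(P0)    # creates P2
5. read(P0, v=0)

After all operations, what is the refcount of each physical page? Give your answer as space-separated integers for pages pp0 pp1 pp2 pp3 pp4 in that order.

Answer: 3 2 1 2 1

Derivation:
Op 1: fork(P0) -> P1. 3 ppages; refcounts: pp0:2 pp1:2 pp2:2
Op 2: write(P0, v2, 142). refcount(pp2)=2>1 -> COPY to pp3. 4 ppages; refcounts: pp0:2 pp1:2 pp2:1 pp3:1
Op 3: write(P1, v1, 149). refcount(pp1)=2>1 -> COPY to pp4. 5 ppages; refcounts: pp0:2 pp1:1 pp2:1 pp3:1 pp4:1
Op 4: fork(P0) -> P2. 5 ppages; refcounts: pp0:3 pp1:2 pp2:1 pp3:2 pp4:1
Op 5: read(P0, v0) -> 27. No state change.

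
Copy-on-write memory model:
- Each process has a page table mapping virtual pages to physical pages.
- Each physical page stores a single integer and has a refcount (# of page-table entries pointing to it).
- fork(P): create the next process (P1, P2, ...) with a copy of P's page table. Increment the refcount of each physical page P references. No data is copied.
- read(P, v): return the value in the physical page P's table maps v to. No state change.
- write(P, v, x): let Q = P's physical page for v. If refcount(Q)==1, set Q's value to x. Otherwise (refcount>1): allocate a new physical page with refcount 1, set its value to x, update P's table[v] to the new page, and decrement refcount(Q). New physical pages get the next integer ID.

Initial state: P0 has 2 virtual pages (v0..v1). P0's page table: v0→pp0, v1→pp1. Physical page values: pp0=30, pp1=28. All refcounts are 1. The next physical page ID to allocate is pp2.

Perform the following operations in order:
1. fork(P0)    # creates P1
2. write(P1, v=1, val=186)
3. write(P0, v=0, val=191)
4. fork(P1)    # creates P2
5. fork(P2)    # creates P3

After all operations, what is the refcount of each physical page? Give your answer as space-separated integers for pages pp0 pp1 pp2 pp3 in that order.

Answer: 3 1 3 1

Derivation:
Op 1: fork(P0) -> P1. 2 ppages; refcounts: pp0:2 pp1:2
Op 2: write(P1, v1, 186). refcount(pp1)=2>1 -> COPY to pp2. 3 ppages; refcounts: pp0:2 pp1:1 pp2:1
Op 3: write(P0, v0, 191). refcount(pp0)=2>1 -> COPY to pp3. 4 ppages; refcounts: pp0:1 pp1:1 pp2:1 pp3:1
Op 4: fork(P1) -> P2. 4 ppages; refcounts: pp0:2 pp1:1 pp2:2 pp3:1
Op 5: fork(P2) -> P3. 4 ppages; refcounts: pp0:3 pp1:1 pp2:3 pp3:1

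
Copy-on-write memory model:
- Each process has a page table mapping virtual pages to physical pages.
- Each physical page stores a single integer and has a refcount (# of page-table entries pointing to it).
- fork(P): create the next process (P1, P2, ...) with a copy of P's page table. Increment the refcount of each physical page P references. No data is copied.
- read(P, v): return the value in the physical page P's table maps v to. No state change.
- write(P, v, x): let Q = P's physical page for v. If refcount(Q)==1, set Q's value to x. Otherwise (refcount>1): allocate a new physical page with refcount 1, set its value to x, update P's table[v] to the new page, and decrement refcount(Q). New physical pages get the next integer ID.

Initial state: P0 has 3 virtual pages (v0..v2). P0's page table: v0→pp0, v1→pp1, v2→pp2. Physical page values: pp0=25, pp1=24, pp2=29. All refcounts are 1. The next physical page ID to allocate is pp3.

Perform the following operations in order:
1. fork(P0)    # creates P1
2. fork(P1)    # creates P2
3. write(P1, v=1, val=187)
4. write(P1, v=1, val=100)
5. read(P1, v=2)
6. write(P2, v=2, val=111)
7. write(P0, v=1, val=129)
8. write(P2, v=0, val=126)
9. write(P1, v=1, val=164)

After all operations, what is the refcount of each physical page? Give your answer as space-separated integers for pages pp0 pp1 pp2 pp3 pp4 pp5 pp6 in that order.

Op 1: fork(P0) -> P1. 3 ppages; refcounts: pp0:2 pp1:2 pp2:2
Op 2: fork(P1) -> P2. 3 ppages; refcounts: pp0:3 pp1:3 pp2:3
Op 3: write(P1, v1, 187). refcount(pp1)=3>1 -> COPY to pp3. 4 ppages; refcounts: pp0:3 pp1:2 pp2:3 pp3:1
Op 4: write(P1, v1, 100). refcount(pp3)=1 -> write in place. 4 ppages; refcounts: pp0:3 pp1:2 pp2:3 pp3:1
Op 5: read(P1, v2) -> 29. No state change.
Op 6: write(P2, v2, 111). refcount(pp2)=3>1 -> COPY to pp4. 5 ppages; refcounts: pp0:3 pp1:2 pp2:2 pp3:1 pp4:1
Op 7: write(P0, v1, 129). refcount(pp1)=2>1 -> COPY to pp5. 6 ppages; refcounts: pp0:3 pp1:1 pp2:2 pp3:1 pp4:1 pp5:1
Op 8: write(P2, v0, 126). refcount(pp0)=3>1 -> COPY to pp6. 7 ppages; refcounts: pp0:2 pp1:1 pp2:2 pp3:1 pp4:1 pp5:1 pp6:1
Op 9: write(P1, v1, 164). refcount(pp3)=1 -> write in place. 7 ppages; refcounts: pp0:2 pp1:1 pp2:2 pp3:1 pp4:1 pp5:1 pp6:1

Answer: 2 1 2 1 1 1 1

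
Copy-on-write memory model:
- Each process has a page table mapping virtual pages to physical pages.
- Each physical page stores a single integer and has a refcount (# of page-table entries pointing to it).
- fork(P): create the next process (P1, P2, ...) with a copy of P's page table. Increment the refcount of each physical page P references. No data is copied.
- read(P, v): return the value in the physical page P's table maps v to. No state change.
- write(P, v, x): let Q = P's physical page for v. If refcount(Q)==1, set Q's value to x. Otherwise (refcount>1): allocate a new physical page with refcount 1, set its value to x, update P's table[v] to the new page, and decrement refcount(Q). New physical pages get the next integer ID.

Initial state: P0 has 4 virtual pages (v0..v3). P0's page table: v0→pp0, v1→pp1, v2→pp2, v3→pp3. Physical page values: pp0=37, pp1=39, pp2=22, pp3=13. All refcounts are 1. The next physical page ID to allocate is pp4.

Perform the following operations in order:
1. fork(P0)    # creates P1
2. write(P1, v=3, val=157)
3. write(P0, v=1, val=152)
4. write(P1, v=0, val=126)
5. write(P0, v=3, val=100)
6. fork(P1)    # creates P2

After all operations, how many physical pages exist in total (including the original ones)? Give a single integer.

Answer: 7

Derivation:
Op 1: fork(P0) -> P1. 4 ppages; refcounts: pp0:2 pp1:2 pp2:2 pp3:2
Op 2: write(P1, v3, 157). refcount(pp3)=2>1 -> COPY to pp4. 5 ppages; refcounts: pp0:2 pp1:2 pp2:2 pp3:1 pp4:1
Op 3: write(P0, v1, 152). refcount(pp1)=2>1 -> COPY to pp5. 6 ppages; refcounts: pp0:2 pp1:1 pp2:2 pp3:1 pp4:1 pp5:1
Op 4: write(P1, v0, 126). refcount(pp0)=2>1 -> COPY to pp6. 7 ppages; refcounts: pp0:1 pp1:1 pp2:2 pp3:1 pp4:1 pp5:1 pp6:1
Op 5: write(P0, v3, 100). refcount(pp3)=1 -> write in place. 7 ppages; refcounts: pp0:1 pp1:1 pp2:2 pp3:1 pp4:1 pp5:1 pp6:1
Op 6: fork(P1) -> P2. 7 ppages; refcounts: pp0:1 pp1:2 pp2:3 pp3:1 pp4:2 pp5:1 pp6:2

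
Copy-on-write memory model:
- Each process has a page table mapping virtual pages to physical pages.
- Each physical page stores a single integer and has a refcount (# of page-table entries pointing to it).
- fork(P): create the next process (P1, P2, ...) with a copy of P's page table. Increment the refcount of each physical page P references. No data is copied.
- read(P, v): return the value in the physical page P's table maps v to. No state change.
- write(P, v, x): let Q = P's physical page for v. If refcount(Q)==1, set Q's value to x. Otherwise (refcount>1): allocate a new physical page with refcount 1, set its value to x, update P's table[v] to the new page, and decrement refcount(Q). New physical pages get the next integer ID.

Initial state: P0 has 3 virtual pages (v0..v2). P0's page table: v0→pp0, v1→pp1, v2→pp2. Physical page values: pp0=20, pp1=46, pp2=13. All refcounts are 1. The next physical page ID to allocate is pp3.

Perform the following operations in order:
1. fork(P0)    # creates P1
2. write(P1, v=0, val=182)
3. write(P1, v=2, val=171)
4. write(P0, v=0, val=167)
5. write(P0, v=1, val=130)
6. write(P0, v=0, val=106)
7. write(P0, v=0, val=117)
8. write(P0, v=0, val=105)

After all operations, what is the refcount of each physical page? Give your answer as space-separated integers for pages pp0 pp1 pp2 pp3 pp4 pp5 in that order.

Op 1: fork(P0) -> P1. 3 ppages; refcounts: pp0:2 pp1:2 pp2:2
Op 2: write(P1, v0, 182). refcount(pp0)=2>1 -> COPY to pp3. 4 ppages; refcounts: pp0:1 pp1:2 pp2:2 pp3:1
Op 3: write(P1, v2, 171). refcount(pp2)=2>1 -> COPY to pp4. 5 ppages; refcounts: pp0:1 pp1:2 pp2:1 pp3:1 pp4:1
Op 4: write(P0, v0, 167). refcount(pp0)=1 -> write in place. 5 ppages; refcounts: pp0:1 pp1:2 pp2:1 pp3:1 pp4:1
Op 5: write(P0, v1, 130). refcount(pp1)=2>1 -> COPY to pp5. 6 ppages; refcounts: pp0:1 pp1:1 pp2:1 pp3:1 pp4:1 pp5:1
Op 6: write(P0, v0, 106). refcount(pp0)=1 -> write in place. 6 ppages; refcounts: pp0:1 pp1:1 pp2:1 pp3:1 pp4:1 pp5:1
Op 7: write(P0, v0, 117). refcount(pp0)=1 -> write in place. 6 ppages; refcounts: pp0:1 pp1:1 pp2:1 pp3:1 pp4:1 pp5:1
Op 8: write(P0, v0, 105). refcount(pp0)=1 -> write in place. 6 ppages; refcounts: pp0:1 pp1:1 pp2:1 pp3:1 pp4:1 pp5:1

Answer: 1 1 1 1 1 1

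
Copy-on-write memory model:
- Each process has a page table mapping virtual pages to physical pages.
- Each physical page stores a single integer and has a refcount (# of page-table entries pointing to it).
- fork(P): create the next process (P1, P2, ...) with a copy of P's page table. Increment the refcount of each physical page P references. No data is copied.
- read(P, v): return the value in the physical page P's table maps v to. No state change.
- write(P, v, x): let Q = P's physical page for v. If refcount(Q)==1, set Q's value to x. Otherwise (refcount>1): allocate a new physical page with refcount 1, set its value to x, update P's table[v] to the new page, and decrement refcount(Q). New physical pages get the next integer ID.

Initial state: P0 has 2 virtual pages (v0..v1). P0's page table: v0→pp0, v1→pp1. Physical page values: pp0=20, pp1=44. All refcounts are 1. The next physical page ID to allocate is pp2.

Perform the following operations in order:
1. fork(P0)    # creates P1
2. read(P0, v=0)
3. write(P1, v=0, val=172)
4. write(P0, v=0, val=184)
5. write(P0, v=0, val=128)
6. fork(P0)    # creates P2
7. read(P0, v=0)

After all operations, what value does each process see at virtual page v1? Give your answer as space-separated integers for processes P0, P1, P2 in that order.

Op 1: fork(P0) -> P1. 2 ppages; refcounts: pp0:2 pp1:2
Op 2: read(P0, v0) -> 20. No state change.
Op 3: write(P1, v0, 172). refcount(pp0)=2>1 -> COPY to pp2. 3 ppages; refcounts: pp0:1 pp1:2 pp2:1
Op 4: write(P0, v0, 184). refcount(pp0)=1 -> write in place. 3 ppages; refcounts: pp0:1 pp1:2 pp2:1
Op 5: write(P0, v0, 128). refcount(pp0)=1 -> write in place. 3 ppages; refcounts: pp0:1 pp1:2 pp2:1
Op 6: fork(P0) -> P2. 3 ppages; refcounts: pp0:2 pp1:3 pp2:1
Op 7: read(P0, v0) -> 128. No state change.
P0: v1 -> pp1 = 44
P1: v1 -> pp1 = 44
P2: v1 -> pp1 = 44

Answer: 44 44 44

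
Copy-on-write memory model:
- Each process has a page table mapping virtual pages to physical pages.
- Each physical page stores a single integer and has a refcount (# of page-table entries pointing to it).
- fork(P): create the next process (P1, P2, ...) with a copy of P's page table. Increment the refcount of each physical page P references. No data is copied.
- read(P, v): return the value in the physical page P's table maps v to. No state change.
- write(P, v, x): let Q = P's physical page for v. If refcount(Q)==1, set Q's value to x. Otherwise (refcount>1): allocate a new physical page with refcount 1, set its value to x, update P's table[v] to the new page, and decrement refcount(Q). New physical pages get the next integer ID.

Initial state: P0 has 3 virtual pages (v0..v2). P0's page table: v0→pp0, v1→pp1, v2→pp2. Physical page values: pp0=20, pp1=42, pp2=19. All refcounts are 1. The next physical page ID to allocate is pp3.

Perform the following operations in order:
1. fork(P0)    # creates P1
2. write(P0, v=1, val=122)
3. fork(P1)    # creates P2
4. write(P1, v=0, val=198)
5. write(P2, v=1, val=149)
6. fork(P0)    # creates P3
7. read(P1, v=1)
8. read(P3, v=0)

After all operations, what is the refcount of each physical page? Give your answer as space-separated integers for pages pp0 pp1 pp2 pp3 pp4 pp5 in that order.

Op 1: fork(P0) -> P1. 3 ppages; refcounts: pp0:2 pp1:2 pp2:2
Op 2: write(P0, v1, 122). refcount(pp1)=2>1 -> COPY to pp3. 4 ppages; refcounts: pp0:2 pp1:1 pp2:2 pp3:1
Op 3: fork(P1) -> P2. 4 ppages; refcounts: pp0:3 pp1:2 pp2:3 pp3:1
Op 4: write(P1, v0, 198). refcount(pp0)=3>1 -> COPY to pp4. 5 ppages; refcounts: pp0:2 pp1:2 pp2:3 pp3:1 pp4:1
Op 5: write(P2, v1, 149). refcount(pp1)=2>1 -> COPY to pp5. 6 ppages; refcounts: pp0:2 pp1:1 pp2:3 pp3:1 pp4:1 pp5:1
Op 6: fork(P0) -> P3. 6 ppages; refcounts: pp0:3 pp1:1 pp2:4 pp3:2 pp4:1 pp5:1
Op 7: read(P1, v1) -> 42. No state change.
Op 8: read(P3, v0) -> 20. No state change.

Answer: 3 1 4 2 1 1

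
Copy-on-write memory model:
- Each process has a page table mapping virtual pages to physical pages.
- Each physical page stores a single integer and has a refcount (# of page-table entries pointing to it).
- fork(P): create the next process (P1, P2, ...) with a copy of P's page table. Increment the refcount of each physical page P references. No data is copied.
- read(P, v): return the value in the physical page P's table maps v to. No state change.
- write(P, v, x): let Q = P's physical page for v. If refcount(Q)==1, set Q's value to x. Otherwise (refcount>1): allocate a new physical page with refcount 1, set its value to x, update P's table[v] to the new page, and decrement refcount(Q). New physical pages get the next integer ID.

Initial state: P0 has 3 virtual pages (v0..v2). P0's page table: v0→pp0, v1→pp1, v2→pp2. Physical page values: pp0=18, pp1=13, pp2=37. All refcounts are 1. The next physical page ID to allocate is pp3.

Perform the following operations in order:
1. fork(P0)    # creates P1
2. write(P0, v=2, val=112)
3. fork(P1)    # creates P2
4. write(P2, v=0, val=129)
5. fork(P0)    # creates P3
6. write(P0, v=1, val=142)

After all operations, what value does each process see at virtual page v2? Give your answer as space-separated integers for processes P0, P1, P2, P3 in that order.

Op 1: fork(P0) -> P1. 3 ppages; refcounts: pp0:2 pp1:2 pp2:2
Op 2: write(P0, v2, 112). refcount(pp2)=2>1 -> COPY to pp3. 4 ppages; refcounts: pp0:2 pp1:2 pp2:1 pp3:1
Op 3: fork(P1) -> P2. 4 ppages; refcounts: pp0:3 pp1:3 pp2:2 pp3:1
Op 4: write(P2, v0, 129). refcount(pp0)=3>1 -> COPY to pp4. 5 ppages; refcounts: pp0:2 pp1:3 pp2:2 pp3:1 pp4:1
Op 5: fork(P0) -> P3. 5 ppages; refcounts: pp0:3 pp1:4 pp2:2 pp3:2 pp4:1
Op 6: write(P0, v1, 142). refcount(pp1)=4>1 -> COPY to pp5. 6 ppages; refcounts: pp0:3 pp1:3 pp2:2 pp3:2 pp4:1 pp5:1
P0: v2 -> pp3 = 112
P1: v2 -> pp2 = 37
P2: v2 -> pp2 = 37
P3: v2 -> pp3 = 112

Answer: 112 37 37 112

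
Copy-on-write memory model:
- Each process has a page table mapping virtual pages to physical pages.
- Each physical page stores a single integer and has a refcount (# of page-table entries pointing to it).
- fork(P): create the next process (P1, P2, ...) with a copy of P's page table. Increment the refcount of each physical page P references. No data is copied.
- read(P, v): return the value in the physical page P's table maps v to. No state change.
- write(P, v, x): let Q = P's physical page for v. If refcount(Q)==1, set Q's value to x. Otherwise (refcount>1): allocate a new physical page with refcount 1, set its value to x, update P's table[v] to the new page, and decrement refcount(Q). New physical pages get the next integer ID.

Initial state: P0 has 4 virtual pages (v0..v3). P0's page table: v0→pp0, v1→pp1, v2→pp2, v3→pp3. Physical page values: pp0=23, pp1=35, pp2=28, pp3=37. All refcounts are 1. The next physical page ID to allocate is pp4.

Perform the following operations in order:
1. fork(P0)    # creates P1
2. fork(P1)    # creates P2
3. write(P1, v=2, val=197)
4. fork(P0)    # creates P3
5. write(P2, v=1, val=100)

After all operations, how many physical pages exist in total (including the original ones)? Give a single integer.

Op 1: fork(P0) -> P1. 4 ppages; refcounts: pp0:2 pp1:2 pp2:2 pp3:2
Op 2: fork(P1) -> P2. 4 ppages; refcounts: pp0:3 pp1:3 pp2:3 pp3:3
Op 3: write(P1, v2, 197). refcount(pp2)=3>1 -> COPY to pp4. 5 ppages; refcounts: pp0:3 pp1:3 pp2:2 pp3:3 pp4:1
Op 4: fork(P0) -> P3. 5 ppages; refcounts: pp0:4 pp1:4 pp2:3 pp3:4 pp4:1
Op 5: write(P2, v1, 100). refcount(pp1)=4>1 -> COPY to pp5. 6 ppages; refcounts: pp0:4 pp1:3 pp2:3 pp3:4 pp4:1 pp5:1

Answer: 6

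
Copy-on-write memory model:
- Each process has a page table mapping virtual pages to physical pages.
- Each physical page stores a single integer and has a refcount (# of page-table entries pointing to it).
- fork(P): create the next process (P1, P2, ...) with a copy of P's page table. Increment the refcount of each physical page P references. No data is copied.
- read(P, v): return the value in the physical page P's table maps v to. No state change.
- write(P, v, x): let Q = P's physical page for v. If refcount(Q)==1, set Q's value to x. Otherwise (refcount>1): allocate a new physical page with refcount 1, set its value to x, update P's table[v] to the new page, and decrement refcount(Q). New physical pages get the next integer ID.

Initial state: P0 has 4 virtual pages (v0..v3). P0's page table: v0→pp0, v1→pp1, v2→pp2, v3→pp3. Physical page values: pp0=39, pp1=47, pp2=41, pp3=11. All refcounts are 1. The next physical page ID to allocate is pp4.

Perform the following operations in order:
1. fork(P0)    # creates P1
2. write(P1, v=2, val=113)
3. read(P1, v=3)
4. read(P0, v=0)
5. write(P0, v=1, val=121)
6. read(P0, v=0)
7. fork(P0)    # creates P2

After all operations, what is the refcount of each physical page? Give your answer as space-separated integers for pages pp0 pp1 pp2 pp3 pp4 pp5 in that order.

Answer: 3 1 2 3 1 2

Derivation:
Op 1: fork(P0) -> P1. 4 ppages; refcounts: pp0:2 pp1:2 pp2:2 pp3:2
Op 2: write(P1, v2, 113). refcount(pp2)=2>1 -> COPY to pp4. 5 ppages; refcounts: pp0:2 pp1:2 pp2:1 pp3:2 pp4:1
Op 3: read(P1, v3) -> 11. No state change.
Op 4: read(P0, v0) -> 39. No state change.
Op 5: write(P0, v1, 121). refcount(pp1)=2>1 -> COPY to pp5. 6 ppages; refcounts: pp0:2 pp1:1 pp2:1 pp3:2 pp4:1 pp5:1
Op 6: read(P0, v0) -> 39. No state change.
Op 7: fork(P0) -> P2. 6 ppages; refcounts: pp0:3 pp1:1 pp2:2 pp3:3 pp4:1 pp5:2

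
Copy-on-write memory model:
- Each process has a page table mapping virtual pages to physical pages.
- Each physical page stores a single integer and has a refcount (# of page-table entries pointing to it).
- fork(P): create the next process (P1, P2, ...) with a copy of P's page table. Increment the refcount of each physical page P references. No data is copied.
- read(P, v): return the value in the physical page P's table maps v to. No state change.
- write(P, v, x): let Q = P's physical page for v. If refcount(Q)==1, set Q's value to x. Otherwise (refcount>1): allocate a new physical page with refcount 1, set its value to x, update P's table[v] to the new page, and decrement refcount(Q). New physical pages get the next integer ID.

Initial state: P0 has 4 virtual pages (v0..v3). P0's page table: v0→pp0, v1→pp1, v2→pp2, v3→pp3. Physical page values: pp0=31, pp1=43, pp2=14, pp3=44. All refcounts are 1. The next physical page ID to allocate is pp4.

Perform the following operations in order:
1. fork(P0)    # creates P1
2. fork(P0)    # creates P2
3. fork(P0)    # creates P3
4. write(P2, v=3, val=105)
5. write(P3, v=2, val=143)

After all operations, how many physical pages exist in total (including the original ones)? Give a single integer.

Answer: 6

Derivation:
Op 1: fork(P0) -> P1. 4 ppages; refcounts: pp0:2 pp1:2 pp2:2 pp3:2
Op 2: fork(P0) -> P2. 4 ppages; refcounts: pp0:3 pp1:3 pp2:3 pp3:3
Op 3: fork(P0) -> P3. 4 ppages; refcounts: pp0:4 pp1:4 pp2:4 pp3:4
Op 4: write(P2, v3, 105). refcount(pp3)=4>1 -> COPY to pp4. 5 ppages; refcounts: pp0:4 pp1:4 pp2:4 pp3:3 pp4:1
Op 5: write(P3, v2, 143). refcount(pp2)=4>1 -> COPY to pp5. 6 ppages; refcounts: pp0:4 pp1:4 pp2:3 pp3:3 pp4:1 pp5:1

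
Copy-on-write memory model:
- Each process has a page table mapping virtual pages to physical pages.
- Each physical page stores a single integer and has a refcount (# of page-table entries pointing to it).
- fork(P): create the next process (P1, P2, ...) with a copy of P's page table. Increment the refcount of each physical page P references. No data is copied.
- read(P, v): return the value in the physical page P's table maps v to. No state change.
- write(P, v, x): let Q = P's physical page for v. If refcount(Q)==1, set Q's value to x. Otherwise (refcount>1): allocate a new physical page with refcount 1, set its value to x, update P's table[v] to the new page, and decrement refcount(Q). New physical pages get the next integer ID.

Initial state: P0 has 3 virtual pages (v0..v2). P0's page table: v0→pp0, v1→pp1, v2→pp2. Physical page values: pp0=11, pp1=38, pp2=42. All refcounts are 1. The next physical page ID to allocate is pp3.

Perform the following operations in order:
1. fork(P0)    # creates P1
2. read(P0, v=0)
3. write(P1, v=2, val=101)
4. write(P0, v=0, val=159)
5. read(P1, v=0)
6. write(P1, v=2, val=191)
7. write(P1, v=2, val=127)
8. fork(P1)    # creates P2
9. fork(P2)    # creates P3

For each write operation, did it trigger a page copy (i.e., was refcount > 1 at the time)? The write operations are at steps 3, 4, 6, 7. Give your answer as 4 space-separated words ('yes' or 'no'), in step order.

Op 1: fork(P0) -> P1. 3 ppages; refcounts: pp0:2 pp1:2 pp2:2
Op 2: read(P0, v0) -> 11. No state change.
Op 3: write(P1, v2, 101). refcount(pp2)=2>1 -> COPY to pp3. 4 ppages; refcounts: pp0:2 pp1:2 pp2:1 pp3:1
Op 4: write(P0, v0, 159). refcount(pp0)=2>1 -> COPY to pp4. 5 ppages; refcounts: pp0:1 pp1:2 pp2:1 pp3:1 pp4:1
Op 5: read(P1, v0) -> 11. No state change.
Op 6: write(P1, v2, 191). refcount(pp3)=1 -> write in place. 5 ppages; refcounts: pp0:1 pp1:2 pp2:1 pp3:1 pp4:1
Op 7: write(P1, v2, 127). refcount(pp3)=1 -> write in place. 5 ppages; refcounts: pp0:1 pp1:2 pp2:1 pp3:1 pp4:1
Op 8: fork(P1) -> P2. 5 ppages; refcounts: pp0:2 pp1:3 pp2:1 pp3:2 pp4:1
Op 9: fork(P2) -> P3. 5 ppages; refcounts: pp0:3 pp1:4 pp2:1 pp3:3 pp4:1

yes yes no no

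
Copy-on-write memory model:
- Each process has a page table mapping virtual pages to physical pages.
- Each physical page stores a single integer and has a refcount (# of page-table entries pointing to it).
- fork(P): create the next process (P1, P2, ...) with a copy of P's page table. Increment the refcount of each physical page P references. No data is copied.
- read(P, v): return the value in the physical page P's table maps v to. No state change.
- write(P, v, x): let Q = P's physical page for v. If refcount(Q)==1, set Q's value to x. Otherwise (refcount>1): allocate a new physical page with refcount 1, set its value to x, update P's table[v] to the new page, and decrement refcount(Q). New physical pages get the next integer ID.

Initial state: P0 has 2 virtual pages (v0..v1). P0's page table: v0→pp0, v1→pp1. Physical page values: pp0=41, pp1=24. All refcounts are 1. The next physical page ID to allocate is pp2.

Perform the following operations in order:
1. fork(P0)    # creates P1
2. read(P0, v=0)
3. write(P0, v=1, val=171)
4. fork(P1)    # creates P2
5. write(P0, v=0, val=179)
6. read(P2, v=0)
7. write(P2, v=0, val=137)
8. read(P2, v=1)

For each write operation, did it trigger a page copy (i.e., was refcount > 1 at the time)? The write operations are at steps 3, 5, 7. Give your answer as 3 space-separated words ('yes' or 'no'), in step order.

Op 1: fork(P0) -> P1. 2 ppages; refcounts: pp0:2 pp1:2
Op 2: read(P0, v0) -> 41. No state change.
Op 3: write(P0, v1, 171). refcount(pp1)=2>1 -> COPY to pp2. 3 ppages; refcounts: pp0:2 pp1:1 pp2:1
Op 4: fork(P1) -> P2. 3 ppages; refcounts: pp0:3 pp1:2 pp2:1
Op 5: write(P0, v0, 179). refcount(pp0)=3>1 -> COPY to pp3. 4 ppages; refcounts: pp0:2 pp1:2 pp2:1 pp3:1
Op 6: read(P2, v0) -> 41. No state change.
Op 7: write(P2, v0, 137). refcount(pp0)=2>1 -> COPY to pp4. 5 ppages; refcounts: pp0:1 pp1:2 pp2:1 pp3:1 pp4:1
Op 8: read(P2, v1) -> 24. No state change.

yes yes yes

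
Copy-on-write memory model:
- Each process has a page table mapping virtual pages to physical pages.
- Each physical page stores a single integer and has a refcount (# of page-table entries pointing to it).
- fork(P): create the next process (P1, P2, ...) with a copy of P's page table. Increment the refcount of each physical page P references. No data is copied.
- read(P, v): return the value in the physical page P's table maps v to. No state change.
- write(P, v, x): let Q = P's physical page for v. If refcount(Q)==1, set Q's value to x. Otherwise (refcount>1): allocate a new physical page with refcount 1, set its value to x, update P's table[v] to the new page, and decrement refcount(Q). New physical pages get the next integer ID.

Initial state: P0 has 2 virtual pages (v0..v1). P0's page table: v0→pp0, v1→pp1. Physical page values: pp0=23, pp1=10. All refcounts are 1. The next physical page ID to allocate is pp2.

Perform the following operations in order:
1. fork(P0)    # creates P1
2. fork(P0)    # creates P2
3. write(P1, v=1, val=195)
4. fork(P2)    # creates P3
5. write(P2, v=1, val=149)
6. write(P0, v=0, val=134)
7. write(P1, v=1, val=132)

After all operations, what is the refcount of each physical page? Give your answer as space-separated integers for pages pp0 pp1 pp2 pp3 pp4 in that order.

Answer: 3 2 1 1 1

Derivation:
Op 1: fork(P0) -> P1. 2 ppages; refcounts: pp0:2 pp1:2
Op 2: fork(P0) -> P2. 2 ppages; refcounts: pp0:3 pp1:3
Op 3: write(P1, v1, 195). refcount(pp1)=3>1 -> COPY to pp2. 3 ppages; refcounts: pp0:3 pp1:2 pp2:1
Op 4: fork(P2) -> P3. 3 ppages; refcounts: pp0:4 pp1:3 pp2:1
Op 5: write(P2, v1, 149). refcount(pp1)=3>1 -> COPY to pp3. 4 ppages; refcounts: pp0:4 pp1:2 pp2:1 pp3:1
Op 6: write(P0, v0, 134). refcount(pp0)=4>1 -> COPY to pp4. 5 ppages; refcounts: pp0:3 pp1:2 pp2:1 pp3:1 pp4:1
Op 7: write(P1, v1, 132). refcount(pp2)=1 -> write in place. 5 ppages; refcounts: pp0:3 pp1:2 pp2:1 pp3:1 pp4:1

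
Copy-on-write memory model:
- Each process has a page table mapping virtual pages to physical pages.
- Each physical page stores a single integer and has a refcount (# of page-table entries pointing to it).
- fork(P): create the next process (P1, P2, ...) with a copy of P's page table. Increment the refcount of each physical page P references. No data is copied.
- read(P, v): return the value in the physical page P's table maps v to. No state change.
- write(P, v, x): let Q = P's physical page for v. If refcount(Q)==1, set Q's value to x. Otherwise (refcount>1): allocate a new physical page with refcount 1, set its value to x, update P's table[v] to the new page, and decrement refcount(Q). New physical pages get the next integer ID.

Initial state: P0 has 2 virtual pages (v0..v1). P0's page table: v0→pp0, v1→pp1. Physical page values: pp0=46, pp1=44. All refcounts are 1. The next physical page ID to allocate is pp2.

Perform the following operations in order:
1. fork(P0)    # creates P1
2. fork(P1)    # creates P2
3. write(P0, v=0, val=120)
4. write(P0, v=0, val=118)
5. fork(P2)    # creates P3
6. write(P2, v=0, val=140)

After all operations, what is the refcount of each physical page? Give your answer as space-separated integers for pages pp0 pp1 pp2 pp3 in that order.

Op 1: fork(P0) -> P1. 2 ppages; refcounts: pp0:2 pp1:2
Op 2: fork(P1) -> P2. 2 ppages; refcounts: pp0:3 pp1:3
Op 3: write(P0, v0, 120). refcount(pp0)=3>1 -> COPY to pp2. 3 ppages; refcounts: pp0:2 pp1:3 pp2:1
Op 4: write(P0, v0, 118). refcount(pp2)=1 -> write in place. 3 ppages; refcounts: pp0:2 pp1:3 pp2:1
Op 5: fork(P2) -> P3. 3 ppages; refcounts: pp0:3 pp1:4 pp2:1
Op 6: write(P2, v0, 140). refcount(pp0)=3>1 -> COPY to pp3. 4 ppages; refcounts: pp0:2 pp1:4 pp2:1 pp3:1

Answer: 2 4 1 1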